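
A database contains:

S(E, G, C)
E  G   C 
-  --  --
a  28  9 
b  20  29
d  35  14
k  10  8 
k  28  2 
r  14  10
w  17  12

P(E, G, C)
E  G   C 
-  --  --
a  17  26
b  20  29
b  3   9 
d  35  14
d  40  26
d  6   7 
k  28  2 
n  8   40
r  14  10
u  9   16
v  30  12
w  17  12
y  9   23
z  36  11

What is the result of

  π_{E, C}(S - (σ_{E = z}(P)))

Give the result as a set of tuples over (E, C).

{(a, 9), (b, 29), (d, 14), (k, 2), (k, 8), (r, 10), (w, 12)}

Selection E = z: {(z, 36, 11)}
Taking the difference: {(a, 28, 9), (b, 20, 29), (d, 35, 14), (k, 10, 8), (k, 28, 2), (r, 14, 10), (w, 17, 12)}
Projecting to E, C: {(a, 9), (b, 29), (d, 14), (k, 2), (k, 8), (r, 10), (w, 12)}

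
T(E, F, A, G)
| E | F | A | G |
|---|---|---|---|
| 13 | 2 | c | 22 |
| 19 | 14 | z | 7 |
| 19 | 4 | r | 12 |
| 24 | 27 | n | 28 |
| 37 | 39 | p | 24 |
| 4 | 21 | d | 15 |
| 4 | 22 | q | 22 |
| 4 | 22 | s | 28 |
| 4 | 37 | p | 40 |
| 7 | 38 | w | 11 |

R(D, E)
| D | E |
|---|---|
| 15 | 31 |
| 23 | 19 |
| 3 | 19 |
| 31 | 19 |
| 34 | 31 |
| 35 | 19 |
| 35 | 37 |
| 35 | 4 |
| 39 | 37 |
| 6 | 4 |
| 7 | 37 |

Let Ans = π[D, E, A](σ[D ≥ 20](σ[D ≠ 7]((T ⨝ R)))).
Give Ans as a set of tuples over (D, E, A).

{(23, 19, r), (23, 19, z), (31, 19, r), (31, 19, z), (35, 19, r), (35, 19, z), (35, 37, p), (35, 4, d), (35, 4, p), (35, 4, q), (35, 4, s), (39, 37, p)}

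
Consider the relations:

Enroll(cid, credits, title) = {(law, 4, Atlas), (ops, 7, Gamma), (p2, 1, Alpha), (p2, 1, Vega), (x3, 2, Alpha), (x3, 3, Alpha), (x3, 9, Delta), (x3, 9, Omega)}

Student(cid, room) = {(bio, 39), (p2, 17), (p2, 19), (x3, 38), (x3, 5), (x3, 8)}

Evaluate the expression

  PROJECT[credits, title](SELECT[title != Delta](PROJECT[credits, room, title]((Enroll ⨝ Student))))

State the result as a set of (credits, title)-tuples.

{(1, Alpha), (1, Vega), (2, Alpha), (3, Alpha), (9, Omega)}

Natural join on cid: {(p2, 1, Alpha, 17), (p2, 1, Alpha, 19), (p2, 1, Vega, 17), (p2, 1, Vega, 19), (x3, 2, Alpha, 38), (x3, 2, Alpha, 5), (x3, 2, Alpha, 8), (x3, 3, Alpha, 38), (x3, 3, Alpha, 5), (x3, 3, Alpha, 8), (x3, 9, Delta, 38), (x3, 9, Delta, 5), (x3, 9, Delta, 8), (x3, 9, Omega, 38), (x3, 9, Omega, 5), (x3, 9, Omega, 8)}
Projecting to credits, room, title: {(1, 17, Alpha), (1, 17, Vega), (1, 19, Alpha), (1, 19, Vega), (2, 38, Alpha), (2, 5, Alpha), (2, 8, Alpha), (3, 38, Alpha), (3, 5, Alpha), (3, 8, Alpha), (9, 38, Delta), (9, 38, Omega), (9, 5, Delta), (9, 5, Omega), (9, 8, Delta), (9, 8, Omega)}
Filtering on title != Delta leaves {(1, 17, Alpha), (1, 17, Vega), (1, 19, Alpha), (1, 19, Vega), (2, 38, Alpha), (2, 5, Alpha), (2, 8, Alpha), (3, 38, Alpha), (3, 5, Alpha), (3, 8, Alpha), (9, 38, Omega), (9, 5, Omega), (9, 8, Omega)}.
Projecting to credits, title (8 duplicate(s) eliminated): {(1, Alpha), (1, Vega), (2, Alpha), (3, Alpha), (9, Omega)}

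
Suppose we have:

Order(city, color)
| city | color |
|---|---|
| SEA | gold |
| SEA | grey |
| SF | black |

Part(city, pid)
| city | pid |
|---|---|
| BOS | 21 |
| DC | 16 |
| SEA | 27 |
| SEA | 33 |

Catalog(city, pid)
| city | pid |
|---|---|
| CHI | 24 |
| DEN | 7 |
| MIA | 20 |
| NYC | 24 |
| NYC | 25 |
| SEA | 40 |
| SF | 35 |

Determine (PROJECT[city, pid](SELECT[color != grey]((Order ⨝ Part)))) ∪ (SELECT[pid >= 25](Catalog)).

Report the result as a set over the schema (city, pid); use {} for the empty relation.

Natural join on city: {(SEA, gold, 27), (SEA, gold, 33), (SEA, grey, 27), (SEA, grey, 33)}
σ[color != grey]: keep tuples satisfying color != grey → {(SEA, gold, 27), (SEA, gold, 33)}
Projecting to city, pid: {(SEA, 27), (SEA, 33)}
σ[pid >= 25]: keep tuples satisfying pid >= 25 → {(NYC, 25), (SEA, 40), (SF, 35)}
Union: {(SEA, 27), (SEA, 33)} with {(NYC, 25), (SEA, 40), (SF, 35)} → {(NYC, 25), (SEA, 27), (SEA, 33), (SEA, 40), (SF, 35)}

{(NYC, 25), (SEA, 27), (SEA, 33), (SEA, 40), (SF, 35)}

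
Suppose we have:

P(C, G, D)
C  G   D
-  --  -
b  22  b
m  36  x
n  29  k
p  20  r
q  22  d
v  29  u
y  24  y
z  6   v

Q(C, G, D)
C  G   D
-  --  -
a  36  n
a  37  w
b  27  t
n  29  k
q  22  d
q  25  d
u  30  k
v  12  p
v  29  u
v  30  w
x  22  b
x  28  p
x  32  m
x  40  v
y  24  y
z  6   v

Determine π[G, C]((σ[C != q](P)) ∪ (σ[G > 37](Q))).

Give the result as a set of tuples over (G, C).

σ[C != q]: keep tuples satisfying C != q → {(b, 22, b), (m, 36, x), (n, 29, k), (p, 20, r), (v, 29, u), (y, 24, y), (z, 6, v)}
σ[G > 37]: keep tuples satisfying G > 37 → {(x, 40, v)}
Taking the union: {(b, 22, b), (m, 36, x), (n, 29, k), (p, 20, r), (v, 29, u), (x, 40, v), (y, 24, y), (z, 6, v)}
π[G, C]: project onto (G, C) → {(20, p), (22, b), (24, y), (29, n), (29, v), (36, m), (40, x), (6, z)}

{(20, p), (22, b), (24, y), (29, n), (29, v), (36, m), (40, x), (6, z)}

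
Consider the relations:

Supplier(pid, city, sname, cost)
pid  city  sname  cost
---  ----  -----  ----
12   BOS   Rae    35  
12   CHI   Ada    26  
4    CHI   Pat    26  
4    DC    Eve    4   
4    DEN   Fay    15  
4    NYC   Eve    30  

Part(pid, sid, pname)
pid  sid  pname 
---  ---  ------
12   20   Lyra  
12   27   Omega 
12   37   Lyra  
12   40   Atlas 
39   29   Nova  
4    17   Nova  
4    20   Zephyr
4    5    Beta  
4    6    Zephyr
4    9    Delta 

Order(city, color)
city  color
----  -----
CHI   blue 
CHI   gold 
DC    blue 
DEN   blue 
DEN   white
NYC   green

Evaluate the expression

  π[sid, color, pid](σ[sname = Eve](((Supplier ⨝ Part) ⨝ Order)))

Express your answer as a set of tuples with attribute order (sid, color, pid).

{(17, blue, 4), (17, green, 4), (20, blue, 4), (20, green, 4), (5, blue, 4), (5, green, 4), (6, blue, 4), (6, green, 4), (9, blue, 4), (9, green, 4)}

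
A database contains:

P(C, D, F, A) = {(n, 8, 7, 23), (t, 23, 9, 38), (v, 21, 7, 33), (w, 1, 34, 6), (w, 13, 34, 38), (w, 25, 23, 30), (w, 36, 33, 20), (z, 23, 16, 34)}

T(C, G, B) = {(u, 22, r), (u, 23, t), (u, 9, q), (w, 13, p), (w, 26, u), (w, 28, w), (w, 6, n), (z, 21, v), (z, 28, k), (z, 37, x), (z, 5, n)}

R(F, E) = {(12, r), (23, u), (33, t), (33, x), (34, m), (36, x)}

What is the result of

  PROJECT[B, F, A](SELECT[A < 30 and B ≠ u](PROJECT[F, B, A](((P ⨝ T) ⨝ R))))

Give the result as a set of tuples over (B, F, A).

{(n, 33, 20), (n, 34, 6), (p, 33, 20), (p, 34, 6), (w, 33, 20), (w, 34, 6)}

P ⋈ T (natural join on C): {(w, 1, 34, 6, 13, p), (w, 1, 34, 6, 26, u), (w, 1, 34, 6, 28, w), (w, 1, 34, 6, 6, n), (w, 13, 34, 38, 13, p), (w, 13, 34, 38, 26, u), (w, 13, 34, 38, 28, w), (w, 13, 34, 38, 6, n), (w, 25, 23, 30, 13, p), (w, 25, 23, 30, 26, u), (w, 25, 23, 30, 28, w), (w, 25, 23, 30, 6, n), (w, 36, 33, 20, 13, p), (w, 36, 33, 20, 26, u), (w, 36, 33, 20, 28, w), (w, 36, 33, 20, 6, n), (z, 23, 16, 34, 21, v), (z, 23, 16, 34, 28, k), (z, 23, 16, 34, 37, x), (z, 23, 16, 34, 5, n)}
(P ⨝ T) ⋈ R (natural join on F): {(w, 1, 34, 6, 13, p, m), (w, 1, 34, 6, 26, u, m), (w, 1, 34, 6, 28, w, m), (w, 1, 34, 6, 6, n, m), (w, 13, 34, 38, 13, p, m), (w, 13, 34, 38, 26, u, m), (w, 13, 34, 38, 28, w, m), (w, 13, 34, 38, 6, n, m), (w, 25, 23, 30, 13, p, u), (w, 25, 23, 30, 26, u, u), (w, 25, 23, 30, 28, w, u), (w, 25, 23, 30, 6, n, u), (w, 36, 33, 20, 13, p, t), (w, 36, 33, 20, 13, p, x), (w, 36, 33, 20, 26, u, t), (w, 36, 33, 20, 26, u, x), (w, 36, 33, 20, 28, w, t), (w, 36, 33, 20, 28, w, x), (w, 36, 33, 20, 6, n, t), (w, 36, 33, 20, 6, n, x)}
π_{F, B, A} gives {(23, n, 30), (23, p, 30), (23, u, 30), (23, w, 30), (33, n, 20), (33, p, 20), (33, u, 20), (33, w, 20), (34, n, 38), (34, n, 6), (34, p, 38), (34, p, 6), (34, u, 38), (34, u, 6), (34, w, 38), (34, w, 6)} (4 duplicate(s) eliminated).
σ[A < 30 and B ≠ u]: keep tuples satisfying A < 30 and B ≠ u → {(33, n, 20), (33, p, 20), (33, w, 20), (34, n, 6), (34, p, 6), (34, w, 6)}
π_{B, F, A} gives {(n, 33, 20), (n, 34, 6), (p, 33, 20), (p, 34, 6), (w, 33, 20), (w, 34, 6)}.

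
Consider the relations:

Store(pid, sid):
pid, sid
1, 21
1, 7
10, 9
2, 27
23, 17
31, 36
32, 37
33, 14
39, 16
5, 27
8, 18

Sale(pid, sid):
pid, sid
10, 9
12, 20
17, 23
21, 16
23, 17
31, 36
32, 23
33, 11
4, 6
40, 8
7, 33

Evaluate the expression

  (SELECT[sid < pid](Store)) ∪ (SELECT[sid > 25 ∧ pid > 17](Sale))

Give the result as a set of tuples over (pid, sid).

{(10, 9), (23, 17), (31, 36), (33, 14), (39, 16)}

Apply σ_{sid < pid}; surviving tuples: {(10, 9), (23, 17), (33, 14), (39, 16)}
Apply σ_{sid > 25 ∧ pid > 17}; surviving tuples: {(31, 36)}
Union: {(10, 9), (23, 17), (33, 14), (39, 16)} with {(31, 36)} → {(10, 9), (23, 17), (31, 36), (33, 14), (39, 16)}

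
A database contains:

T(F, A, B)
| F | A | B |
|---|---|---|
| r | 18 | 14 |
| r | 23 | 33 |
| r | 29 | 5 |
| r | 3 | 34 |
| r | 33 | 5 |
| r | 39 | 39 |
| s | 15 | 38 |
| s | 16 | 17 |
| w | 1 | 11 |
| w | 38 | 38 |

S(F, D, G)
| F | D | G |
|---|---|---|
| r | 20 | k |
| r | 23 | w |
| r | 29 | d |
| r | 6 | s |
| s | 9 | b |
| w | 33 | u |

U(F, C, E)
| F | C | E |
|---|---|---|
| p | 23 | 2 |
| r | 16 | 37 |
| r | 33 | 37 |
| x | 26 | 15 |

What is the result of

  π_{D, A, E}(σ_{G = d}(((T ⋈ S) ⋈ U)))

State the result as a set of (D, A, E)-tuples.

T ⋈ S (natural join on F): {(r, 18, 14, 20, k), (r, 18, 14, 23, w), (r, 18, 14, 29, d), (r, 18, 14, 6, s), (r, 23, 33, 20, k), (r, 23, 33, 23, w), (r, 23, 33, 29, d), (r, 23, 33, 6, s), (r, 29, 5, 20, k), (r, 29, 5, 23, w), (r, 29, 5, 29, d), (r, 29, 5, 6, s), (r, 3, 34, 20, k), (r, 3, 34, 23, w), (r, 3, 34, 29, d), (r, 3, 34, 6, s), (r, 33, 5, 20, k), (r, 33, 5, 23, w), (r, 33, 5, 29, d), (r, 33, 5, 6, s), (r, 39, 39, 20, k), (r, 39, 39, 23, w), (r, 39, 39, 29, d), (r, 39, 39, 6, s), (s, 15, 38, 9, b), (s, 16, 17, 9, b), (w, 1, 11, 33, u), (w, 38, 38, 33, u)}
(T ⋈ S) ⋈ U (natural join on F): {(r, 18, 14, 20, k, 16, 37), (r, 18, 14, 20, k, 33, 37), (r, 18, 14, 23, w, 16, 37), (r, 18, 14, 23, w, 33, 37), (r, 18, 14, 29, d, 16, 37), (r, 18, 14, 29, d, 33, 37), (r, 18, 14, 6, s, 16, 37), (r, 18, 14, 6, s, 33, 37), (r, 23, 33, 20, k, 16, 37), (r, 23, 33, 20, k, 33, 37), (r, 23, 33, 23, w, 16, 37), (r, 23, 33, 23, w, 33, 37), (r, 23, 33, 29, d, 16, 37), (r, 23, 33, 29, d, 33, 37), (r, 23, 33, 6, s, 16, 37), (r, 23, 33, 6, s, 33, 37), (r, 29, 5, 20, k, 16, 37), (r, 29, 5, 20, k, 33, 37), (r, 29, 5, 23, w, 16, 37), (r, 29, 5, 23, w, 33, 37), (r, 29, 5, 29, d, 16, 37), (r, 29, 5, 29, d, 33, 37), (r, 29, 5, 6, s, 16, 37), (r, 29, 5, 6, s, 33, 37), (r, 3, 34, 20, k, 16, 37), (r, 3, 34, 20, k, 33, 37), (r, 3, 34, 23, w, 16, 37), (r, 3, 34, 23, w, 33, 37), (r, 3, 34, 29, d, 16, 37), (r, 3, 34, 29, d, 33, 37), (r, 3, 34, 6, s, 16, 37), (r, 3, 34, 6, s, 33, 37), (r, 33, 5, 20, k, 16, 37), (r, 33, 5, 20, k, 33, 37), (r, 33, 5, 23, w, 16, 37), (r, 33, 5, 23, w, 33, 37), (r, 33, 5, 29, d, 16, 37), (r, 33, 5, 29, d, 33, 37), (r, 33, 5, 6, s, 16, 37), (r, 33, 5, 6, s, 33, 37), (r, 39, 39, 20, k, 16, 37), (r, 39, 39, 20, k, 33, 37), (r, 39, 39, 23, w, 16, 37), (r, 39, 39, 23, w, 33, 37), (r, 39, 39, 29, d, 16, 37), (r, 39, 39, 29, d, 33, 37), (r, 39, 39, 6, s, 16, 37), (r, 39, 39, 6, s, 33, 37)}
Selection G = d: {(r, 18, 14, 29, d, 16, 37), (r, 18, 14, 29, d, 33, 37), (r, 23, 33, 29, d, 16, 37), (r, 23, 33, 29, d, 33, 37), (r, 29, 5, 29, d, 16, 37), (r, 29, 5, 29, d, 33, 37), (r, 3, 34, 29, d, 16, 37), (r, 3, 34, 29, d, 33, 37), (r, 33, 5, 29, d, 16, 37), (r, 33, 5, 29, d, 33, 37), (r, 39, 39, 29, d, 16, 37), (r, 39, 39, 29, d, 33, 37)}
Projecting to D, A, E (6 duplicate(s) eliminated): {(29, 18, 37), (29, 23, 37), (29, 29, 37), (29, 3, 37), (29, 33, 37), (29, 39, 37)}

{(29, 18, 37), (29, 23, 37), (29, 29, 37), (29, 3, 37), (29, 33, 37), (29, 39, 37)}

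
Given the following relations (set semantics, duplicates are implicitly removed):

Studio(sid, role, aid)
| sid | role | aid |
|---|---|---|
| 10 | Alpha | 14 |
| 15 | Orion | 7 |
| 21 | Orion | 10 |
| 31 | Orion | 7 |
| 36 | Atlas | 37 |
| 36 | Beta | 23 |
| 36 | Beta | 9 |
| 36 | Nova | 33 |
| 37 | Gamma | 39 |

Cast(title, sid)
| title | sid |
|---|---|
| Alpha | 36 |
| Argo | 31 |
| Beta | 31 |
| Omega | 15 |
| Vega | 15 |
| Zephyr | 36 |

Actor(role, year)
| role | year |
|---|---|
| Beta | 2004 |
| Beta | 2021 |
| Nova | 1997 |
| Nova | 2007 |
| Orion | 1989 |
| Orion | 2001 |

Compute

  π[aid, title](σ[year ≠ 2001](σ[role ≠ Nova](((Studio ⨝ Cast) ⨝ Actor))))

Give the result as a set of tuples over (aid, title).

Joining Studio and Cast on sid yields {(15, Orion, 7, Omega), (15, Orion, 7, Vega), (31, Orion, 7, Argo), (31, Orion, 7, Beta), (36, Atlas, 37, Alpha), (36, Atlas, 37, Zephyr), (36, Beta, 23, Alpha), (36, Beta, 23, Zephyr), (36, Beta, 9, Alpha), (36, Beta, 9, Zephyr), (36, Nova, 33, Alpha), (36, Nova, 33, Zephyr)}.
Joining (Studio ⨝ Cast) and Actor on role yields {(15, Orion, 7, Omega, 1989), (15, Orion, 7, Omega, 2001), (15, Orion, 7, Vega, 1989), (15, Orion, 7, Vega, 2001), (31, Orion, 7, Argo, 1989), (31, Orion, 7, Argo, 2001), (31, Orion, 7, Beta, 1989), (31, Orion, 7, Beta, 2001), (36, Beta, 23, Alpha, 2004), (36, Beta, 23, Alpha, 2021), (36, Beta, 23, Zephyr, 2004), (36, Beta, 23, Zephyr, 2021), (36, Beta, 9, Alpha, 2004), (36, Beta, 9, Alpha, 2021), (36, Beta, 9, Zephyr, 2004), (36, Beta, 9, Zephyr, 2021), (36, Nova, 33, Alpha, 1997), (36, Nova, 33, Alpha, 2007), (36, Nova, 33, Zephyr, 1997), (36, Nova, 33, Zephyr, 2007)}.
Apply σ_{role ≠ Nova}; surviving tuples: {(15, Orion, 7, Omega, 1989), (15, Orion, 7, Omega, 2001), (15, Orion, 7, Vega, 1989), (15, Orion, 7, Vega, 2001), (31, Orion, 7, Argo, 1989), (31, Orion, 7, Argo, 2001), (31, Orion, 7, Beta, 1989), (31, Orion, 7, Beta, 2001), (36, Beta, 23, Alpha, 2004), (36, Beta, 23, Alpha, 2021), (36, Beta, 23, Zephyr, 2004), (36, Beta, 23, Zephyr, 2021), (36, Beta, 9, Alpha, 2004), (36, Beta, 9, Alpha, 2021), (36, Beta, 9, Zephyr, 2004), (36, Beta, 9, Zephyr, 2021)}
Apply σ_{year ≠ 2001}; surviving tuples: {(15, Orion, 7, Omega, 1989), (15, Orion, 7, Vega, 1989), (31, Orion, 7, Argo, 1989), (31, Orion, 7, Beta, 1989), (36, Beta, 23, Alpha, 2004), (36, Beta, 23, Alpha, 2021), (36, Beta, 23, Zephyr, 2004), (36, Beta, 23, Zephyr, 2021), (36, Beta, 9, Alpha, 2004), (36, Beta, 9, Alpha, 2021), (36, Beta, 9, Zephyr, 2004), (36, Beta, 9, Zephyr, 2021)}
Projecting to aid, title (4 duplicate(s) eliminated): {(23, Alpha), (23, Zephyr), (7, Argo), (7, Beta), (7, Omega), (7, Vega), (9, Alpha), (9, Zephyr)}

{(23, Alpha), (23, Zephyr), (7, Argo), (7, Beta), (7, Omega), (7, Vega), (9, Alpha), (9, Zephyr)}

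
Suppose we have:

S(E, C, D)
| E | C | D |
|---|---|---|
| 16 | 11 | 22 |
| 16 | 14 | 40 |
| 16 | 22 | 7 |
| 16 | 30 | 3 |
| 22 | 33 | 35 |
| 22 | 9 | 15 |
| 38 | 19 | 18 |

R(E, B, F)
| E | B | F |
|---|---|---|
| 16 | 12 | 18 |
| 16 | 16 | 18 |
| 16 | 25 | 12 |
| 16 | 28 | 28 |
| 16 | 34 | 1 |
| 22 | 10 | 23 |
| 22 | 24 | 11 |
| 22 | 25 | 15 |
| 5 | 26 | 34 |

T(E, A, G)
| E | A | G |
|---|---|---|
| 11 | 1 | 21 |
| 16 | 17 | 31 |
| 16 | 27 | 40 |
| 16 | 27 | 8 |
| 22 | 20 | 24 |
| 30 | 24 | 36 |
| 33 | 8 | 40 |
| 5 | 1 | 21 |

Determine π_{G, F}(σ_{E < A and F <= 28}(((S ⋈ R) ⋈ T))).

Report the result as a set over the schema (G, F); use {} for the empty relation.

Joining S and R on E yields {(16, 11, 22, 12, 18), (16, 11, 22, 16, 18), (16, 11, 22, 25, 12), (16, 11, 22, 28, 28), (16, 11, 22, 34, 1), (16, 14, 40, 12, 18), (16, 14, 40, 16, 18), (16, 14, 40, 25, 12), (16, 14, 40, 28, 28), (16, 14, 40, 34, 1), (16, 22, 7, 12, 18), (16, 22, 7, 16, 18), (16, 22, 7, 25, 12), (16, 22, 7, 28, 28), (16, 22, 7, 34, 1), (16, 30, 3, 12, 18), (16, 30, 3, 16, 18), (16, 30, 3, 25, 12), (16, 30, 3, 28, 28), (16, 30, 3, 34, 1), (22, 33, 35, 10, 23), (22, 33, 35, 24, 11), (22, 33, 35, 25, 15), (22, 9, 15, 10, 23), (22, 9, 15, 24, 11), (22, 9, 15, 25, 15)}.
Joining (S ⋈ R) and T on E yields {(16, 11, 22, 12, 18, 17, 31), (16, 11, 22, 12, 18, 27, 40), (16, 11, 22, 12, 18, 27, 8), (16, 11, 22, 16, 18, 17, 31), (16, 11, 22, 16, 18, 27, 40), (16, 11, 22, 16, 18, 27, 8), (16, 11, 22, 25, 12, 17, 31), (16, 11, 22, 25, 12, 27, 40), (16, 11, 22, 25, 12, 27, 8), (16, 11, 22, 28, 28, 17, 31), (16, 11, 22, 28, 28, 27, 40), (16, 11, 22, 28, 28, 27, 8), (16, 11, 22, 34, 1, 17, 31), (16, 11, 22, 34, 1, 27, 40), (16, 11, 22, 34, 1, 27, 8), (16, 14, 40, 12, 18, 17, 31), (16, 14, 40, 12, 18, 27, 40), (16, 14, 40, 12, 18, 27, 8), (16, 14, 40, 16, 18, 17, 31), (16, 14, 40, 16, 18, 27, 40), (16, 14, 40, 16, 18, 27, 8), (16, 14, 40, 25, 12, 17, 31), (16, 14, 40, 25, 12, 27, 40), (16, 14, 40, 25, 12, 27, 8), (16, 14, 40, 28, 28, 17, 31), (16, 14, 40, 28, 28, 27, 40), (16, 14, 40, 28, 28, 27, 8), (16, 14, 40, 34, 1, 17, 31), (16, 14, 40, 34, 1, 27, 40), (16, 14, 40, 34, 1, 27, 8), (16, 22, 7, 12, 18, 17, 31), (16, 22, 7, 12, 18, 27, 40), (16, 22, 7, 12, 18, 27, 8), (16, 22, 7, 16, 18, 17, 31), (16, 22, 7, 16, 18, 27, 40), (16, 22, 7, 16, 18, 27, 8), (16, 22, 7, 25, 12, 17, 31), (16, 22, 7, 25, 12, 27, 40), (16, 22, 7, 25, 12, 27, 8), (16, 22, 7, 28, 28, 17, 31), (16, 22, 7, 28, 28, 27, 40), (16, 22, 7, 28, 28, 27, 8), (16, 22, 7, 34, 1, 17, 31), (16, 22, 7, 34, 1, 27, 40), (16, 22, 7, 34, 1, 27, 8), (16, 30, 3, 12, 18, 17, 31), (16, 30, 3, 12, 18, 27, 40), (16, 30, 3, 12, 18, 27, 8), (16, 30, 3, 16, 18, 17, 31), (16, 30, 3, 16, 18, 27, 40), (16, 30, 3, 16, 18, 27, 8), (16, 30, 3, 25, 12, 17, 31), (16, 30, 3, 25, 12, 27, 40), (16, 30, 3, 25, 12, 27, 8), (16, 30, 3, 28, 28, 17, 31), (16, 30, 3, 28, 28, 27, 40), (16, 30, 3, 28, 28, 27, 8), (16, 30, 3, 34, 1, 17, 31), (16, 30, 3, 34, 1, 27, 40), (16, 30, 3, 34, 1, 27, 8), (22, 33, 35, 10, 23, 20, 24), (22, 33, 35, 24, 11, 20, 24), (22, 33, 35, 25, 15, 20, 24), (22, 9, 15, 10, 23, 20, 24), (22, 9, 15, 24, 11, 20, 24), (22, 9, 15, 25, 15, 20, 24)}.
Selection E < A and F <= 28: {(16, 11, 22, 12, 18, 17, 31), (16, 11, 22, 12, 18, 27, 40), (16, 11, 22, 12, 18, 27, 8), (16, 11, 22, 16, 18, 17, 31), (16, 11, 22, 16, 18, 27, 40), (16, 11, 22, 16, 18, 27, 8), (16, 11, 22, 25, 12, 17, 31), (16, 11, 22, 25, 12, 27, 40), (16, 11, 22, 25, 12, 27, 8), (16, 11, 22, 28, 28, 17, 31), (16, 11, 22, 28, 28, 27, 40), (16, 11, 22, 28, 28, 27, 8), (16, 11, 22, 34, 1, 17, 31), (16, 11, 22, 34, 1, 27, 40), (16, 11, 22, 34, 1, 27, 8), (16, 14, 40, 12, 18, 17, 31), (16, 14, 40, 12, 18, 27, 40), (16, 14, 40, 12, 18, 27, 8), (16, 14, 40, 16, 18, 17, 31), (16, 14, 40, 16, 18, 27, 40), (16, 14, 40, 16, 18, 27, 8), (16, 14, 40, 25, 12, 17, 31), (16, 14, 40, 25, 12, 27, 40), (16, 14, 40, 25, 12, 27, 8), (16, 14, 40, 28, 28, 17, 31), (16, 14, 40, 28, 28, 27, 40), (16, 14, 40, 28, 28, 27, 8), (16, 14, 40, 34, 1, 17, 31), (16, 14, 40, 34, 1, 27, 40), (16, 14, 40, 34, 1, 27, 8), (16, 22, 7, 12, 18, 17, 31), (16, 22, 7, 12, 18, 27, 40), (16, 22, 7, 12, 18, 27, 8), (16, 22, 7, 16, 18, 17, 31), (16, 22, 7, 16, 18, 27, 40), (16, 22, 7, 16, 18, 27, 8), (16, 22, 7, 25, 12, 17, 31), (16, 22, 7, 25, 12, 27, 40), (16, 22, 7, 25, 12, 27, 8), (16, 22, 7, 28, 28, 17, 31), (16, 22, 7, 28, 28, 27, 40), (16, 22, 7, 28, 28, 27, 8), (16, 22, 7, 34, 1, 17, 31), (16, 22, 7, 34, 1, 27, 40), (16, 22, 7, 34, 1, 27, 8), (16, 30, 3, 12, 18, 17, 31), (16, 30, 3, 12, 18, 27, 40), (16, 30, 3, 12, 18, 27, 8), (16, 30, 3, 16, 18, 17, 31), (16, 30, 3, 16, 18, 27, 40), (16, 30, 3, 16, 18, 27, 8), (16, 30, 3, 25, 12, 17, 31), (16, 30, 3, 25, 12, 27, 40), (16, 30, 3, 25, 12, 27, 8), (16, 30, 3, 28, 28, 17, 31), (16, 30, 3, 28, 28, 27, 40), (16, 30, 3, 28, 28, 27, 8), (16, 30, 3, 34, 1, 17, 31), (16, 30, 3, 34, 1, 27, 40), (16, 30, 3, 34, 1, 27, 8)}
π_{G, F} gives {(31, 1), (31, 12), (31, 18), (31, 28), (40, 1), (40, 12), (40, 18), (40, 28), (8, 1), (8, 12), (8, 18), (8, 28)} (48 duplicate(s) eliminated).

{(31, 1), (31, 12), (31, 18), (31, 28), (40, 1), (40, 12), (40, 18), (40, 28), (8, 1), (8, 12), (8, 18), (8, 28)}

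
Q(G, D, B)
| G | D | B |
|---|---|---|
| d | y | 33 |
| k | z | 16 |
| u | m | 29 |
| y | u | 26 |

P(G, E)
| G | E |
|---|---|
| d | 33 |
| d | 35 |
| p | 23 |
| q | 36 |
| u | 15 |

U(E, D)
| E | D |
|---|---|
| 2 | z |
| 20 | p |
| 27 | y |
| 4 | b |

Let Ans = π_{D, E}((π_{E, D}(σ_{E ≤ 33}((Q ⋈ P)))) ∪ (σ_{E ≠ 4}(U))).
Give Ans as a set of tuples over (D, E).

{(m, 15), (p, 20), (y, 27), (y, 33), (z, 2)}

Q ⋈ P (natural join on G): {(d, y, 33, 33), (d, y, 33, 35), (u, m, 29, 15)}
σ[E ≤ 33]: keep tuples satisfying E ≤ 33 → {(d, y, 33, 33), (u, m, 29, 15)}
Projecting to E, D: {(15, m), (33, y)}
σ[E ≠ 4]: keep tuples satisfying E ≠ 4 → {(2, z), (20, p), (27, y)}
Taking the union: {(15, m), (2, z), (20, p), (27, y), (33, y)}
Projecting to D, E: {(m, 15), (p, 20), (y, 27), (y, 33), (z, 2)}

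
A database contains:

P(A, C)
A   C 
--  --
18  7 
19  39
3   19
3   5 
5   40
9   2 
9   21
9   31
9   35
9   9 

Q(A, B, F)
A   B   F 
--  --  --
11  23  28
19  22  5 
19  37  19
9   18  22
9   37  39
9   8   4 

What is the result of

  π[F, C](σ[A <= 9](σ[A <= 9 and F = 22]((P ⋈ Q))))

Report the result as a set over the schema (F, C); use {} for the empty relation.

Natural join on A: {(19, 39, 22, 5), (19, 39, 37, 19), (9, 2, 18, 22), (9, 2, 37, 39), (9, 2, 8, 4), (9, 21, 18, 22), (9, 21, 37, 39), (9, 21, 8, 4), (9, 31, 18, 22), (9, 31, 37, 39), (9, 31, 8, 4), (9, 35, 18, 22), (9, 35, 37, 39), (9, 35, 8, 4), (9, 9, 18, 22), (9, 9, 37, 39), (9, 9, 8, 4)}
Apply σ_{A <= 9 and F = 22}; surviving tuples: {(9, 2, 18, 22), (9, 21, 18, 22), (9, 31, 18, 22), (9, 35, 18, 22), (9, 9, 18, 22)}
Apply σ_{A <= 9}; surviving tuples: {(9, 2, 18, 22), (9, 21, 18, 22), (9, 31, 18, 22), (9, 35, 18, 22), (9, 9, 18, 22)}
Keep only column(s) F, C: {(22, 2), (22, 21), (22, 31), (22, 35), (22, 9)}

{(22, 2), (22, 21), (22, 31), (22, 35), (22, 9)}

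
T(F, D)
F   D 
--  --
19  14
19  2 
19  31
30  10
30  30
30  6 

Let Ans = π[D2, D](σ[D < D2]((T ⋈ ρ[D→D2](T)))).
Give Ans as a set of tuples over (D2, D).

{(10, 6), (14, 2), (30, 10), (30, 6), (31, 14), (31, 2)}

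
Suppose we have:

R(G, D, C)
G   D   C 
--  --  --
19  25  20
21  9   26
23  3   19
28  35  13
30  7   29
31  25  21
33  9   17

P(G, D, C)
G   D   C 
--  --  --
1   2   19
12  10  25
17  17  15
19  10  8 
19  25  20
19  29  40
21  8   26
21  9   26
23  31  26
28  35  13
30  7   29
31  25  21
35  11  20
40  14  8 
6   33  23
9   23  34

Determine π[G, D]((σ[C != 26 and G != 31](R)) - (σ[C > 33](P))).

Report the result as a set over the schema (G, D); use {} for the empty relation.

σ[C != 26 and G != 31]: keep tuples satisfying C != 26 and G != 31 → {(19, 25, 20), (23, 3, 19), (28, 35, 13), (30, 7, 29), (33, 9, 17)}
σ[C > 33]: keep tuples satisfying C > 33 → {(19, 29, 40), (9, 23, 34)}
Difference: {(19, 25, 20), (23, 3, 19), (28, 35, 13), (30, 7, 29), (33, 9, 17)} with {(19, 29, 40), (9, 23, 34)} → {(19, 25, 20), (23, 3, 19), (28, 35, 13), (30, 7, 29), (33, 9, 17)}
Keep only column(s) G, D: {(19, 25), (23, 3), (28, 35), (30, 7), (33, 9)}

{(19, 25), (23, 3), (28, 35), (30, 7), (33, 9)}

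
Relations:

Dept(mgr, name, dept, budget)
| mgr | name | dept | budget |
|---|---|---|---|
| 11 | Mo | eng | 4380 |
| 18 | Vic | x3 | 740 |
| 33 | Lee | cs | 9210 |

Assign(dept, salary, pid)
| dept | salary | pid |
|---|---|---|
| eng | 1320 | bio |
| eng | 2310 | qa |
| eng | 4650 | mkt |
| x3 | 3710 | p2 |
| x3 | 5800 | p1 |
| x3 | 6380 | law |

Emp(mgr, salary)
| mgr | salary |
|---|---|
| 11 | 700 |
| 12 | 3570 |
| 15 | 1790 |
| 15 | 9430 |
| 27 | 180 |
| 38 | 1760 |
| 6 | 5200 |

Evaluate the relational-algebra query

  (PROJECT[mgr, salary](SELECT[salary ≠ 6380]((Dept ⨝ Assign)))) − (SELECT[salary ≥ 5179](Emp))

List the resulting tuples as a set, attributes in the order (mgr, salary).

{(11, 1320), (11, 2310), (11, 4650), (18, 3710), (18, 5800)}

Dept ⋈ Assign (natural join on dept): {(11, Mo, eng, 4380, 1320, bio), (11, Mo, eng, 4380, 2310, qa), (11, Mo, eng, 4380, 4650, mkt), (18, Vic, x3, 740, 3710, p2), (18, Vic, x3, 740, 5800, p1), (18, Vic, x3, 740, 6380, law)}
σ[salary ≠ 6380]: keep tuples satisfying salary ≠ 6380 → {(11, Mo, eng, 4380, 1320, bio), (11, Mo, eng, 4380, 2310, qa), (11, Mo, eng, 4380, 4650, mkt), (18, Vic, x3, 740, 3710, p2), (18, Vic, x3, 740, 5800, p1)}
Keep only column(s) mgr, salary: {(11, 1320), (11, 2310), (11, 4650), (18, 3710), (18, 5800)}
σ[salary ≥ 5179]: keep tuples satisfying salary ≥ 5179 → {(15, 9430), (6, 5200)}
Difference: {(11, 1320), (11, 2310), (11, 4650), (18, 3710), (18, 5800)} with {(15, 9430), (6, 5200)} → {(11, 1320), (11, 2310), (11, 4650), (18, 3710), (18, 5800)}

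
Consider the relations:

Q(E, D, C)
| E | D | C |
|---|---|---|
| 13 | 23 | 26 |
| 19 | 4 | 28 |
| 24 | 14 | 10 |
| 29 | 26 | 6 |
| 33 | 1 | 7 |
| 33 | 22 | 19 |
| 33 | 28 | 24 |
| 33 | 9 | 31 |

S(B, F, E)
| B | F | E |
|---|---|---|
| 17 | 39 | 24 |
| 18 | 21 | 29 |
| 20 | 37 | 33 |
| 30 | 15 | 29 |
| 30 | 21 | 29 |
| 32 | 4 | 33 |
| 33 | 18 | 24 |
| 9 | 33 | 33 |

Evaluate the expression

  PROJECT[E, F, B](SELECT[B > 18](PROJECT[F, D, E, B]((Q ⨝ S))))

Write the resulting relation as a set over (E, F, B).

{(24, 18, 33), (29, 15, 30), (29, 21, 30), (33, 37, 20), (33, 4, 32)}

Q ⋈ S (natural join on E): {(24, 14, 10, 17, 39), (24, 14, 10, 33, 18), (29, 26, 6, 18, 21), (29, 26, 6, 30, 15), (29, 26, 6, 30, 21), (33, 1, 7, 20, 37), (33, 1, 7, 32, 4), (33, 1, 7, 9, 33), (33, 22, 19, 20, 37), (33, 22, 19, 32, 4), (33, 22, 19, 9, 33), (33, 28, 24, 20, 37), (33, 28, 24, 32, 4), (33, 28, 24, 9, 33), (33, 9, 31, 20, 37), (33, 9, 31, 32, 4), (33, 9, 31, 9, 33)}
Projecting to F, D, E, B: {(15, 26, 29, 30), (18, 14, 24, 33), (21, 26, 29, 18), (21, 26, 29, 30), (33, 1, 33, 9), (33, 22, 33, 9), (33, 28, 33, 9), (33, 9, 33, 9), (37, 1, 33, 20), (37, 22, 33, 20), (37, 28, 33, 20), (37, 9, 33, 20), (39, 14, 24, 17), (4, 1, 33, 32), (4, 22, 33, 32), (4, 28, 33, 32), (4, 9, 33, 32)}
Apply σ_{B > 18}; surviving tuples: {(15, 26, 29, 30), (18, 14, 24, 33), (21, 26, 29, 30), (37, 1, 33, 20), (37, 22, 33, 20), (37, 28, 33, 20), (37, 9, 33, 20), (4, 1, 33, 32), (4, 22, 33, 32), (4, 28, 33, 32), (4, 9, 33, 32)}
Projecting to E, F, B (6 duplicate(s) eliminated): {(24, 18, 33), (29, 15, 30), (29, 21, 30), (33, 37, 20), (33, 4, 32)}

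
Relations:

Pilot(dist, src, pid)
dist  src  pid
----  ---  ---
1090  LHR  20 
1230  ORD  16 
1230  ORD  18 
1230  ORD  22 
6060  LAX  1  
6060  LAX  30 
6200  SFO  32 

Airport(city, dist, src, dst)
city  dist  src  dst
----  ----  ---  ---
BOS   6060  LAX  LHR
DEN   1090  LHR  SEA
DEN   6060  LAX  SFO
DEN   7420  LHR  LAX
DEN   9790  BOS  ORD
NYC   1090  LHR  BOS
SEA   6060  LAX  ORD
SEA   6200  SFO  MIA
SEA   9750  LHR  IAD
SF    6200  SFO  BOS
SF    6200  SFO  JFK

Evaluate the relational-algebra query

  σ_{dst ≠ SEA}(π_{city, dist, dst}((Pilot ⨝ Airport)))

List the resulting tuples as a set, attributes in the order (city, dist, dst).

{(BOS, 6060, LHR), (DEN, 6060, SFO), (NYC, 1090, BOS), (SEA, 6060, ORD), (SEA, 6200, MIA), (SF, 6200, BOS), (SF, 6200, JFK)}

Natural join on dist, src: {(1090, LHR, 20, DEN, SEA), (1090, LHR, 20, NYC, BOS), (6060, LAX, 1, BOS, LHR), (6060, LAX, 1, DEN, SFO), (6060, LAX, 1, SEA, ORD), (6060, LAX, 30, BOS, LHR), (6060, LAX, 30, DEN, SFO), (6060, LAX, 30, SEA, ORD), (6200, SFO, 32, SEA, MIA), (6200, SFO, 32, SF, BOS), (6200, SFO, 32, SF, JFK)}
π_{city, dist, dst} gives {(BOS, 6060, LHR), (DEN, 1090, SEA), (DEN, 6060, SFO), (NYC, 1090, BOS), (SEA, 6060, ORD), (SEA, 6200, MIA), (SF, 6200, BOS), (SF, 6200, JFK)} (3 duplicate(s) eliminated).
σ[dst ≠ SEA]: keep tuples satisfying dst ≠ SEA → {(BOS, 6060, LHR), (DEN, 6060, SFO), (NYC, 1090, BOS), (SEA, 6060, ORD), (SEA, 6200, MIA), (SF, 6200, BOS), (SF, 6200, JFK)}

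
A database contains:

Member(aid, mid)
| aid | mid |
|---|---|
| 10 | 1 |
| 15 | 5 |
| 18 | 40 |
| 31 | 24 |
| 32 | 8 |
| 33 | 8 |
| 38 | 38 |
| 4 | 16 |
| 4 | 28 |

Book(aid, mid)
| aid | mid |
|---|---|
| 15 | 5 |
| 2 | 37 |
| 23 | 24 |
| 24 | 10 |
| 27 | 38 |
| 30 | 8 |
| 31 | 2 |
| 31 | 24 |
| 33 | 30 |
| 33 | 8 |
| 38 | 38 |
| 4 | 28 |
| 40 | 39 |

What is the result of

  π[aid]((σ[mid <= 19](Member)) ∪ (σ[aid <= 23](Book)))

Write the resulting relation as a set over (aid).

Apply σ_{mid <= 19}; surviving tuples: {(10, 1), (15, 5), (32, 8), (33, 8), (4, 16)}
Apply σ_{aid <= 23}; surviving tuples: {(15, 5), (2, 37), (23, 24), (4, 28)}
Union: {(10, 1), (15, 5), (32, 8), (33, 8), (4, 16)} with {(15, 5), (2, 37), (23, 24), (4, 28)} → {(10, 1), (15, 5), (2, 37), (23, 24), (32, 8), (33, 8), (4, 16), (4, 28)}
Keep only column(s) aid (1 duplicate(s) eliminated): {10, 15, 2, 23, 32, 33, 4}

{10, 15, 2, 23, 32, 33, 4}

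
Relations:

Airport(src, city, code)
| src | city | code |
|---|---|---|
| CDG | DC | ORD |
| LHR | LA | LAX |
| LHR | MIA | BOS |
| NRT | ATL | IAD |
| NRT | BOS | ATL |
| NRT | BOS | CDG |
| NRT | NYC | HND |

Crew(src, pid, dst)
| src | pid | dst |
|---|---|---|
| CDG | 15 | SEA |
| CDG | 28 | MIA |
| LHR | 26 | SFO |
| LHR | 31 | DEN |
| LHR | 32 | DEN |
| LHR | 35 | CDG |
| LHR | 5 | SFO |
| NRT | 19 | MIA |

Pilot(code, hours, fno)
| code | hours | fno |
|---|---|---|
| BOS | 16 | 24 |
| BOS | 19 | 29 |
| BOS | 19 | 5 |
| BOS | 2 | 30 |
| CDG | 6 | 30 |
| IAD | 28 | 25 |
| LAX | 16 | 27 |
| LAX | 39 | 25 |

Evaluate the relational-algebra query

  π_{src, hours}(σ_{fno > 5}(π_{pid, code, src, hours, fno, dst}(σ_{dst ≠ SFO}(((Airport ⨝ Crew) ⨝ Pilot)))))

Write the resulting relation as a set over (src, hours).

Joining Airport and Crew on src yields {(CDG, DC, ORD, 15, SEA), (CDG, DC, ORD, 28, MIA), (LHR, LA, LAX, 26, SFO), (LHR, LA, LAX, 31, DEN), (LHR, LA, LAX, 32, DEN), (LHR, LA, LAX, 35, CDG), (LHR, LA, LAX, 5, SFO), (LHR, MIA, BOS, 26, SFO), (LHR, MIA, BOS, 31, DEN), (LHR, MIA, BOS, 32, DEN), (LHR, MIA, BOS, 35, CDG), (LHR, MIA, BOS, 5, SFO), (NRT, ATL, IAD, 19, MIA), (NRT, BOS, ATL, 19, MIA), (NRT, BOS, CDG, 19, MIA), (NRT, NYC, HND, 19, MIA)}.
Joining (Airport ⨝ Crew) and Pilot on code yields {(LHR, LA, LAX, 26, SFO, 16, 27), (LHR, LA, LAX, 26, SFO, 39, 25), (LHR, LA, LAX, 31, DEN, 16, 27), (LHR, LA, LAX, 31, DEN, 39, 25), (LHR, LA, LAX, 32, DEN, 16, 27), (LHR, LA, LAX, 32, DEN, 39, 25), (LHR, LA, LAX, 35, CDG, 16, 27), (LHR, LA, LAX, 35, CDG, 39, 25), (LHR, LA, LAX, 5, SFO, 16, 27), (LHR, LA, LAX, 5, SFO, 39, 25), (LHR, MIA, BOS, 26, SFO, 16, 24), (LHR, MIA, BOS, 26, SFO, 19, 29), (LHR, MIA, BOS, 26, SFO, 19, 5), (LHR, MIA, BOS, 26, SFO, 2, 30), (LHR, MIA, BOS, 31, DEN, 16, 24), (LHR, MIA, BOS, 31, DEN, 19, 29), (LHR, MIA, BOS, 31, DEN, 19, 5), (LHR, MIA, BOS, 31, DEN, 2, 30), (LHR, MIA, BOS, 32, DEN, 16, 24), (LHR, MIA, BOS, 32, DEN, 19, 29), (LHR, MIA, BOS, 32, DEN, 19, 5), (LHR, MIA, BOS, 32, DEN, 2, 30), (LHR, MIA, BOS, 35, CDG, 16, 24), (LHR, MIA, BOS, 35, CDG, 19, 29), (LHR, MIA, BOS, 35, CDG, 19, 5), (LHR, MIA, BOS, 35, CDG, 2, 30), (LHR, MIA, BOS, 5, SFO, 16, 24), (LHR, MIA, BOS, 5, SFO, 19, 29), (LHR, MIA, BOS, 5, SFO, 19, 5), (LHR, MIA, BOS, 5, SFO, 2, 30), (NRT, ATL, IAD, 19, MIA, 28, 25), (NRT, BOS, CDG, 19, MIA, 6, 30)}.
Apply σ_{dst ≠ SFO}; surviving tuples: {(LHR, LA, LAX, 31, DEN, 16, 27), (LHR, LA, LAX, 31, DEN, 39, 25), (LHR, LA, LAX, 32, DEN, 16, 27), (LHR, LA, LAX, 32, DEN, 39, 25), (LHR, LA, LAX, 35, CDG, 16, 27), (LHR, LA, LAX, 35, CDG, 39, 25), (LHR, MIA, BOS, 31, DEN, 16, 24), (LHR, MIA, BOS, 31, DEN, 19, 29), (LHR, MIA, BOS, 31, DEN, 19, 5), (LHR, MIA, BOS, 31, DEN, 2, 30), (LHR, MIA, BOS, 32, DEN, 16, 24), (LHR, MIA, BOS, 32, DEN, 19, 29), (LHR, MIA, BOS, 32, DEN, 19, 5), (LHR, MIA, BOS, 32, DEN, 2, 30), (LHR, MIA, BOS, 35, CDG, 16, 24), (LHR, MIA, BOS, 35, CDG, 19, 29), (LHR, MIA, BOS, 35, CDG, 19, 5), (LHR, MIA, BOS, 35, CDG, 2, 30), (NRT, ATL, IAD, 19, MIA, 28, 25), (NRT, BOS, CDG, 19, MIA, 6, 30)}
Projecting to pid, code, src, hours, fno, dst: {(19, CDG, NRT, 6, 30, MIA), (19, IAD, NRT, 28, 25, MIA), (31, BOS, LHR, 16, 24, DEN), (31, BOS, LHR, 19, 29, DEN), (31, BOS, LHR, 19, 5, DEN), (31, BOS, LHR, 2, 30, DEN), (31, LAX, LHR, 16, 27, DEN), (31, LAX, LHR, 39, 25, DEN), (32, BOS, LHR, 16, 24, DEN), (32, BOS, LHR, 19, 29, DEN), (32, BOS, LHR, 19, 5, DEN), (32, BOS, LHR, 2, 30, DEN), (32, LAX, LHR, 16, 27, DEN), (32, LAX, LHR, 39, 25, DEN), (35, BOS, LHR, 16, 24, CDG), (35, BOS, LHR, 19, 29, CDG), (35, BOS, LHR, 19, 5, CDG), (35, BOS, LHR, 2, 30, CDG), (35, LAX, LHR, 16, 27, CDG), (35, LAX, LHR, 39, 25, CDG)}
Apply σ_{fno > 5}; surviving tuples: {(19, CDG, NRT, 6, 30, MIA), (19, IAD, NRT, 28, 25, MIA), (31, BOS, LHR, 16, 24, DEN), (31, BOS, LHR, 19, 29, DEN), (31, BOS, LHR, 2, 30, DEN), (31, LAX, LHR, 16, 27, DEN), (31, LAX, LHR, 39, 25, DEN), (32, BOS, LHR, 16, 24, DEN), (32, BOS, LHR, 19, 29, DEN), (32, BOS, LHR, 2, 30, DEN), (32, LAX, LHR, 16, 27, DEN), (32, LAX, LHR, 39, 25, DEN), (35, BOS, LHR, 16, 24, CDG), (35, BOS, LHR, 19, 29, CDG), (35, BOS, LHR, 2, 30, CDG), (35, LAX, LHR, 16, 27, CDG), (35, LAX, LHR, 39, 25, CDG)}
Projecting to src, hours (11 duplicate(s) eliminated): {(LHR, 16), (LHR, 19), (LHR, 2), (LHR, 39), (NRT, 28), (NRT, 6)}

{(LHR, 16), (LHR, 19), (LHR, 2), (LHR, 39), (NRT, 28), (NRT, 6)}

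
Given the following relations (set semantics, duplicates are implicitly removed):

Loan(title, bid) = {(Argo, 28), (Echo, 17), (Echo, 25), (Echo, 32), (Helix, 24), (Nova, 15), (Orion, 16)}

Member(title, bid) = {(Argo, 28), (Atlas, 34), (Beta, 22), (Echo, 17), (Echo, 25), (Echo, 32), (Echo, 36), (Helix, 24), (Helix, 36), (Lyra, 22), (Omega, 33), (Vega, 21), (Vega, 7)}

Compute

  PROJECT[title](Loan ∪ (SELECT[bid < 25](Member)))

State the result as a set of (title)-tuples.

Apply σ_{bid < 25}; surviving tuples: {(Beta, 22), (Echo, 17), (Helix, 24), (Lyra, 22), (Vega, 21), (Vega, 7)}
Taking the union: {(Argo, 28), (Beta, 22), (Echo, 17), (Echo, 25), (Echo, 32), (Helix, 24), (Lyra, 22), (Nova, 15), (Orion, 16), (Vega, 21), (Vega, 7)}
π[title]: project onto (title) (3 duplicate(s) eliminated) → {Argo, Beta, Echo, Helix, Lyra, Nova, Orion, Vega}

{Argo, Beta, Echo, Helix, Lyra, Nova, Orion, Vega}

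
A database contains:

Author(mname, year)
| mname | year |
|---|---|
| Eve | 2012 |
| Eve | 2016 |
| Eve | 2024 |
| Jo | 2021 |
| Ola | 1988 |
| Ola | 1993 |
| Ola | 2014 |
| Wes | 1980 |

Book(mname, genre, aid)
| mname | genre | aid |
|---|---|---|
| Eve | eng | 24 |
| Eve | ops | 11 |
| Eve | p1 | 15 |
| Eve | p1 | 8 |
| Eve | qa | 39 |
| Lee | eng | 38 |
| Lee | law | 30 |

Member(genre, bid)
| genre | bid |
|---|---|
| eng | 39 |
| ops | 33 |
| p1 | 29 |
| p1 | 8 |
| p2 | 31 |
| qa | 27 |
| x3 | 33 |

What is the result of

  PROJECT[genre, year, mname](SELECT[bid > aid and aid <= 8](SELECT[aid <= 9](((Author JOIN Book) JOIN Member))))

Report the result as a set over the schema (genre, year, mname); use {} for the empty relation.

Natural join on mname: {(Eve, 2012, eng, 24), (Eve, 2012, ops, 11), (Eve, 2012, p1, 15), (Eve, 2012, p1, 8), (Eve, 2012, qa, 39), (Eve, 2016, eng, 24), (Eve, 2016, ops, 11), (Eve, 2016, p1, 15), (Eve, 2016, p1, 8), (Eve, 2016, qa, 39), (Eve, 2024, eng, 24), (Eve, 2024, ops, 11), (Eve, 2024, p1, 15), (Eve, 2024, p1, 8), (Eve, 2024, qa, 39)}
Natural join on genre: {(Eve, 2012, eng, 24, 39), (Eve, 2012, ops, 11, 33), (Eve, 2012, p1, 15, 29), (Eve, 2012, p1, 15, 8), (Eve, 2012, p1, 8, 29), (Eve, 2012, p1, 8, 8), (Eve, 2012, qa, 39, 27), (Eve, 2016, eng, 24, 39), (Eve, 2016, ops, 11, 33), (Eve, 2016, p1, 15, 29), (Eve, 2016, p1, 15, 8), (Eve, 2016, p1, 8, 29), (Eve, 2016, p1, 8, 8), (Eve, 2016, qa, 39, 27), (Eve, 2024, eng, 24, 39), (Eve, 2024, ops, 11, 33), (Eve, 2024, p1, 15, 29), (Eve, 2024, p1, 15, 8), (Eve, 2024, p1, 8, 29), (Eve, 2024, p1, 8, 8), (Eve, 2024, qa, 39, 27)}
Selection aid <= 9: {(Eve, 2012, p1, 8, 29), (Eve, 2012, p1, 8, 8), (Eve, 2016, p1, 8, 29), (Eve, 2016, p1, 8, 8), (Eve, 2024, p1, 8, 29), (Eve, 2024, p1, 8, 8)}
Selection bid > aid and aid <= 8: {(Eve, 2012, p1, 8, 29), (Eve, 2016, p1, 8, 29), (Eve, 2024, p1, 8, 29)}
π_{genre, year, mname} gives {(p1, 2012, Eve), (p1, 2016, Eve), (p1, 2024, Eve)}.

{(p1, 2012, Eve), (p1, 2016, Eve), (p1, 2024, Eve)}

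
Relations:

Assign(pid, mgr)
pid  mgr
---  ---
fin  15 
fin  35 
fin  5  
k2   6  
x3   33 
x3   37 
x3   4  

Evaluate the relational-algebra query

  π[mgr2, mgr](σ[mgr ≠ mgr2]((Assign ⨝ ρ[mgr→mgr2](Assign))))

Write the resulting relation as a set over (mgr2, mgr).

ρ[mgr→mgr2]: schema becomes (pid, mgr2); tuples unchanged.
Joining Assign and ρ[mgr→mgr2](Assign) on pid yields {(fin, 15, 15), (fin, 15, 35), (fin, 15, 5), (fin, 35, 15), (fin, 35, 35), (fin, 35, 5), (fin, 5, 15), (fin, 5, 35), (fin, 5, 5), (k2, 6, 6), (x3, 33, 33), (x3, 33, 37), (x3, 33, 4), (x3, 37, 33), (x3, 37, 37), (x3, 37, 4), (x3, 4, 33), (x3, 4, 37), (x3, 4, 4)}.
Selection mgr ≠ mgr2: {(fin, 15, 35), (fin, 15, 5), (fin, 35, 15), (fin, 35, 5), (fin, 5, 15), (fin, 5, 35), (x3, 33, 37), (x3, 33, 4), (x3, 37, 33), (x3, 37, 4), (x3, 4, 33), (x3, 4, 37)}
Projecting to mgr2, mgr: {(15, 35), (15, 5), (33, 37), (33, 4), (35, 15), (35, 5), (37, 33), (37, 4), (4, 33), (4, 37), (5, 15), (5, 35)}

{(15, 35), (15, 5), (33, 37), (33, 4), (35, 15), (35, 5), (37, 33), (37, 4), (4, 33), (4, 37), (5, 15), (5, 35)}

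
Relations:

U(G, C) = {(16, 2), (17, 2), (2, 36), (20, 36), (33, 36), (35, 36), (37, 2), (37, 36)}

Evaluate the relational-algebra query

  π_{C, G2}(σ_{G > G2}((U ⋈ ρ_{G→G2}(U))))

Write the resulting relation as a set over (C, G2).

ρ[G→G2]: schema becomes (G2, C); tuples unchanged.
Joining U and ρ_{G→G2}(U) on C yields {(16, 2, 16), (16, 2, 17), (16, 2, 37), (17, 2, 16), (17, 2, 17), (17, 2, 37), (2, 36, 2), (2, 36, 20), (2, 36, 33), (2, 36, 35), (2, 36, 37), (20, 36, 2), (20, 36, 20), (20, 36, 33), (20, 36, 35), (20, 36, 37), (33, 36, 2), (33, 36, 20), (33, 36, 33), (33, 36, 35), (33, 36, 37), (35, 36, 2), (35, 36, 20), (35, 36, 33), (35, 36, 35), (35, 36, 37), (37, 2, 16), (37, 2, 17), (37, 2, 37), (37, 36, 2), (37, 36, 20), (37, 36, 33), (37, 36, 35), (37, 36, 37)}.
Filtering on G > G2 leaves {(17, 2, 16), (20, 36, 2), (33, 36, 2), (33, 36, 20), (35, 36, 2), (35, 36, 20), (35, 36, 33), (37, 2, 16), (37, 2, 17), (37, 36, 2), (37, 36, 20), (37, 36, 33), (37, 36, 35)}.
Projecting to C, G2 (7 duplicate(s) eliminated): {(2, 16), (2, 17), (36, 2), (36, 20), (36, 33), (36, 35)}

{(2, 16), (2, 17), (36, 2), (36, 20), (36, 33), (36, 35)}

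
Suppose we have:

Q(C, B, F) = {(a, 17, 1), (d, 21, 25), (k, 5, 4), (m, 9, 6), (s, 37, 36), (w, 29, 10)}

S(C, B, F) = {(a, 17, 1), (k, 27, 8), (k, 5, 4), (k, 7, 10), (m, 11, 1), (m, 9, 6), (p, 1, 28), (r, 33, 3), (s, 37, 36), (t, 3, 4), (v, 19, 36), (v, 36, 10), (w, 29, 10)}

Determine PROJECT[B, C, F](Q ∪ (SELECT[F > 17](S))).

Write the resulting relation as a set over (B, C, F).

{(1, p, 28), (17, a, 1), (19, v, 36), (21, d, 25), (29, w, 10), (37, s, 36), (5, k, 4), (9, m, 6)}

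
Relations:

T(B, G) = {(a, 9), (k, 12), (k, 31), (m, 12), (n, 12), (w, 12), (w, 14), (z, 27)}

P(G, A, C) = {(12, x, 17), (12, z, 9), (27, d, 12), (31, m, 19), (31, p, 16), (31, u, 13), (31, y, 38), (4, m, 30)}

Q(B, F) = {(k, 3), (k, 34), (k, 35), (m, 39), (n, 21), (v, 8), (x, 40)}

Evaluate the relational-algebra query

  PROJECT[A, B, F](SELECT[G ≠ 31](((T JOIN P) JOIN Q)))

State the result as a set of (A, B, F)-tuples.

{(x, k, 3), (x, k, 34), (x, k, 35), (x, m, 39), (x, n, 21), (z, k, 3), (z, k, 34), (z, k, 35), (z, m, 39), (z, n, 21)}

T ⋈ P (natural join on G): {(k, 12, x, 17), (k, 12, z, 9), (k, 31, m, 19), (k, 31, p, 16), (k, 31, u, 13), (k, 31, y, 38), (m, 12, x, 17), (m, 12, z, 9), (n, 12, x, 17), (n, 12, z, 9), (w, 12, x, 17), (w, 12, z, 9), (z, 27, d, 12)}
(T JOIN P) ⋈ Q (natural join on B): {(k, 12, x, 17, 3), (k, 12, x, 17, 34), (k, 12, x, 17, 35), (k, 12, z, 9, 3), (k, 12, z, 9, 34), (k, 12, z, 9, 35), (k, 31, m, 19, 3), (k, 31, m, 19, 34), (k, 31, m, 19, 35), (k, 31, p, 16, 3), (k, 31, p, 16, 34), (k, 31, p, 16, 35), (k, 31, u, 13, 3), (k, 31, u, 13, 34), (k, 31, u, 13, 35), (k, 31, y, 38, 3), (k, 31, y, 38, 34), (k, 31, y, 38, 35), (m, 12, x, 17, 39), (m, 12, z, 9, 39), (n, 12, x, 17, 21), (n, 12, z, 9, 21)}
Selection G ≠ 31: {(k, 12, x, 17, 3), (k, 12, x, 17, 34), (k, 12, x, 17, 35), (k, 12, z, 9, 3), (k, 12, z, 9, 34), (k, 12, z, 9, 35), (m, 12, x, 17, 39), (m, 12, z, 9, 39), (n, 12, x, 17, 21), (n, 12, z, 9, 21)}
Keep only column(s) A, B, F: {(x, k, 3), (x, k, 34), (x, k, 35), (x, m, 39), (x, n, 21), (z, k, 3), (z, k, 34), (z, k, 35), (z, m, 39), (z, n, 21)}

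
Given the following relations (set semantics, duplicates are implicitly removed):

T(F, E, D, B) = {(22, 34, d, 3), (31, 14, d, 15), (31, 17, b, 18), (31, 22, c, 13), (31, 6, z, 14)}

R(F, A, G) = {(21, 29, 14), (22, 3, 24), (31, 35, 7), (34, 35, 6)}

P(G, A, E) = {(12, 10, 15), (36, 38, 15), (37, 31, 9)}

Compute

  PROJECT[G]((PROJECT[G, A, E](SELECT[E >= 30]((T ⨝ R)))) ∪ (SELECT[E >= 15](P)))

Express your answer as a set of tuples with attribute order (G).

{12, 24, 36}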